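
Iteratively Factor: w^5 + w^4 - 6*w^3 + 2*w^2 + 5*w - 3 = (w + 1)*(w^4 - 6*w^2 + 8*w - 3) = (w - 1)*(w + 1)*(w^3 + w^2 - 5*w + 3) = (w - 1)^2*(w + 1)*(w^2 + 2*w - 3) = (w - 1)^2*(w + 1)*(w + 3)*(w - 1)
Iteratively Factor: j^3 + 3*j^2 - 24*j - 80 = (j + 4)*(j^2 - j - 20) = (j + 4)^2*(j - 5)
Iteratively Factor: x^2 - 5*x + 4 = (x - 4)*(x - 1)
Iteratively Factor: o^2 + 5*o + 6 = (o + 2)*(o + 3)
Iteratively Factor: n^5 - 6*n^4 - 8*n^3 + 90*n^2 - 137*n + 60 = (n - 3)*(n^4 - 3*n^3 - 17*n^2 + 39*n - 20) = (n - 3)*(n + 4)*(n^3 - 7*n^2 + 11*n - 5) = (n - 3)*(n - 1)*(n + 4)*(n^2 - 6*n + 5) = (n - 3)*(n - 1)^2*(n + 4)*(n - 5)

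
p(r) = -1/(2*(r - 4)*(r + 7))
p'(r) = 1/(2*(r - 4)*(r + 7)^2) + 1/(2*(r - 4)^2*(r + 7))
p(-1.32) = 0.02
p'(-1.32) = 0.00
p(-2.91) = 0.02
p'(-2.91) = -0.00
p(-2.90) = 0.02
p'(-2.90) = -0.00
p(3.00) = 0.05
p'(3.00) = 0.04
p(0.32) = 0.02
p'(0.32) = 0.00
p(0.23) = 0.02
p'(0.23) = 0.00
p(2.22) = 0.03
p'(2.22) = 0.01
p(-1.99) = 0.02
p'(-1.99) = -0.00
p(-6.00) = 0.05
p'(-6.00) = -0.04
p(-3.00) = 0.02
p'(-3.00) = 0.00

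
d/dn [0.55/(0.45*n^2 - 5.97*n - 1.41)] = (3.2835 - 0.495*n)/(-0.45*n^2 + 5.97*n + 1.41)^2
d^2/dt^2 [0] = 0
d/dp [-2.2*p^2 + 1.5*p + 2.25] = 1.5 - 4.4*p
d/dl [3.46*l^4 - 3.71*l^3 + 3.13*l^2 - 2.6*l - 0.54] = 13.84*l^3 - 11.13*l^2 + 6.26*l - 2.6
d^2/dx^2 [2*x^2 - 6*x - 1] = 4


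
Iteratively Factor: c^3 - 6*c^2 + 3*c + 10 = (c - 2)*(c^2 - 4*c - 5) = (c - 2)*(c + 1)*(c - 5)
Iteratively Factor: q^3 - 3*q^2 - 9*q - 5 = (q + 1)*(q^2 - 4*q - 5) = (q - 5)*(q + 1)*(q + 1)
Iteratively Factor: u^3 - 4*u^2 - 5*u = (u - 5)*(u^2 + u) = u*(u - 5)*(u + 1)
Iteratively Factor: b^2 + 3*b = (b + 3)*(b)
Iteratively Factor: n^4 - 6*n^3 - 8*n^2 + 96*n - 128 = (n - 2)*(n^3 - 4*n^2 - 16*n + 64) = (n - 4)*(n - 2)*(n^2 - 16) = (n - 4)^2*(n - 2)*(n + 4)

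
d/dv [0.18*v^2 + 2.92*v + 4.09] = 0.36*v + 2.92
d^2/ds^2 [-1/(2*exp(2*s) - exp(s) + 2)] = (-2*(4*exp(s) - 1)^2*exp(s) + (8*exp(s) - 1)*(2*exp(2*s) - exp(s) + 2))*exp(s)/(2*exp(2*s) - exp(s) + 2)^3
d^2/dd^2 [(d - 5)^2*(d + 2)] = 6*d - 16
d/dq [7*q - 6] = 7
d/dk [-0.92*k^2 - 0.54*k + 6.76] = -1.84*k - 0.54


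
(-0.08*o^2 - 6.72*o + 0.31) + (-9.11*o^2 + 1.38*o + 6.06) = -9.19*o^2 - 5.34*o + 6.37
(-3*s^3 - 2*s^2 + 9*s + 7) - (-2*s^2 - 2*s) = -3*s^3 + 11*s + 7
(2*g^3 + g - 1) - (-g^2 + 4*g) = 2*g^3 + g^2 - 3*g - 1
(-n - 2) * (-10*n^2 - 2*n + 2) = 10*n^3 + 22*n^2 + 2*n - 4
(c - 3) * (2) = 2*c - 6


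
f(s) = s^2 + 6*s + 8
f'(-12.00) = -18.00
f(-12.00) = 80.00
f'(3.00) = 12.00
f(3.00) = 35.00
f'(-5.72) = -5.44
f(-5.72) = 6.40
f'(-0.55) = 4.90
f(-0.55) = 5.00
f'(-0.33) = 5.34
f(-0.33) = 6.13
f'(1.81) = 9.62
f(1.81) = 22.14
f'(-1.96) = 2.08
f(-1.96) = 0.08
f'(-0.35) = 5.30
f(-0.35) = 6.02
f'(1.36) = 8.72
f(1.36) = 18.01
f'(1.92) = 9.84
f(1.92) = 23.21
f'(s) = 2*s + 6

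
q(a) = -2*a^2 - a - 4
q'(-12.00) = 47.00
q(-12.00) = -280.00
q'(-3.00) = 11.00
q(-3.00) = -19.00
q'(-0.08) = -0.68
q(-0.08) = -3.93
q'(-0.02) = -0.92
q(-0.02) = -3.98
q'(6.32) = -26.28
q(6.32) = -90.20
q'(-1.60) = 5.40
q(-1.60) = -7.52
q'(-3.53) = 13.12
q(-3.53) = -25.39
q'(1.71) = -7.84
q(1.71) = -11.56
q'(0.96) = -4.84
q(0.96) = -6.80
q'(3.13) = -13.52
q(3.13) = -26.72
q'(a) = -4*a - 1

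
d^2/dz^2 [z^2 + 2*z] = 2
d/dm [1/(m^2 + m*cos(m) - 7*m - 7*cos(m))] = (m*sin(m) - 2*m - 7*sin(m) - cos(m) + 7)/((m - 7)^2*(m + cos(m))^2)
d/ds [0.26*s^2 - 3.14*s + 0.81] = 0.52*s - 3.14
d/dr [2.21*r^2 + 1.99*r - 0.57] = 4.42*r + 1.99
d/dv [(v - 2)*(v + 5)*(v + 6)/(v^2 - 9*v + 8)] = (v^4 - 18*v^3 - 65*v^2 + 264*v - 476)/(v^4 - 18*v^3 + 97*v^2 - 144*v + 64)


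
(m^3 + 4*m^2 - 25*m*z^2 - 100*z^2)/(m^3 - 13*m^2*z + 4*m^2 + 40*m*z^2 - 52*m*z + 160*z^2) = (-m - 5*z)/(-m + 8*z)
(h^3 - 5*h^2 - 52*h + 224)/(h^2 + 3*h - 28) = h - 8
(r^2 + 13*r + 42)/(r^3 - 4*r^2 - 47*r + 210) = (r + 6)/(r^2 - 11*r + 30)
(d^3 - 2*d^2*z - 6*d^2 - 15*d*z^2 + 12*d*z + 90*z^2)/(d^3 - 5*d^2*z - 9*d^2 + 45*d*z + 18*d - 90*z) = (d + 3*z)/(d - 3)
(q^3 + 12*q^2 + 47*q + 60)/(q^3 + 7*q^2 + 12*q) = (q + 5)/q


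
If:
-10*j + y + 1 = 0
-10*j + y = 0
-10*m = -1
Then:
No Solution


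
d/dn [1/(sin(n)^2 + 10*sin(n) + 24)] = -2*(sin(n) + 5)*cos(n)/(sin(n)^2 + 10*sin(n) + 24)^2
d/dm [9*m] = 9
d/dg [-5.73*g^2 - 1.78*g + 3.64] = -11.46*g - 1.78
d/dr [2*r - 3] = 2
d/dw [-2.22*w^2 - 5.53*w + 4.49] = -4.44*w - 5.53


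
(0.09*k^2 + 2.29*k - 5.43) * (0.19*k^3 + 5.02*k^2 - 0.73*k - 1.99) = 0.0171*k^5 + 0.8869*k^4 + 10.3984*k^3 - 29.1094*k^2 - 0.5932*k + 10.8057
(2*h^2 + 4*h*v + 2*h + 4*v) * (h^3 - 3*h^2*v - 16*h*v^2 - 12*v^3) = 2*h^5 - 2*h^4*v + 2*h^4 - 44*h^3*v^2 - 2*h^3*v - 88*h^2*v^3 - 44*h^2*v^2 - 48*h*v^4 - 88*h*v^3 - 48*v^4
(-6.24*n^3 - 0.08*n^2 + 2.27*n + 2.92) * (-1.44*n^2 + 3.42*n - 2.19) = 8.9856*n^5 - 21.2256*n^4 + 10.1232*n^3 + 3.7338*n^2 + 5.0151*n - 6.3948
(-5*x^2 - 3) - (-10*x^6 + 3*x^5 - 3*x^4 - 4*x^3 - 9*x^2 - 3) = 10*x^6 - 3*x^5 + 3*x^4 + 4*x^3 + 4*x^2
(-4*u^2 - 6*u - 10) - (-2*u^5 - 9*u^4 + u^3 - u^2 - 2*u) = 2*u^5 + 9*u^4 - u^3 - 3*u^2 - 4*u - 10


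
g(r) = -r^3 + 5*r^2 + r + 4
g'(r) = -3*r^2 + 10*r + 1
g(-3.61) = 112.60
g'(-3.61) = -74.20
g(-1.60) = 19.30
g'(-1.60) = -22.68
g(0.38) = 5.05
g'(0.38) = 4.37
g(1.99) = 17.91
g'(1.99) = 9.02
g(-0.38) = 4.40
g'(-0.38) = -3.23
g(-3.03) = 74.69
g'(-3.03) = -56.84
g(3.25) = 25.73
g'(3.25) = 1.81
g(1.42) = 12.64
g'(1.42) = 9.15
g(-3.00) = 73.00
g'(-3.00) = -56.00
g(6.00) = -26.00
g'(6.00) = -47.00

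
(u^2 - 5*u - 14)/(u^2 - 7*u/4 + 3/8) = 8*(u^2 - 5*u - 14)/(8*u^2 - 14*u + 3)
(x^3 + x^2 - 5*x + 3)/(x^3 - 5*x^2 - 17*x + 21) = (x - 1)/(x - 7)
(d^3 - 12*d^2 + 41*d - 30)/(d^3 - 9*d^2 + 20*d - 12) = (d - 5)/(d - 2)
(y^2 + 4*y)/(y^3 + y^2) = (y + 4)/(y*(y + 1))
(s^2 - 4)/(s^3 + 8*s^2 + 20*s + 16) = (s - 2)/(s^2 + 6*s + 8)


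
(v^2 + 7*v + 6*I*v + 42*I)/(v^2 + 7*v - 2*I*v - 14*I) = (v + 6*I)/(v - 2*I)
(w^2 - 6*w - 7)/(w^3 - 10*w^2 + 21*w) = (w + 1)/(w*(w - 3))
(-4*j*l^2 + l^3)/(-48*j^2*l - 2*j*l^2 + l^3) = l*(4*j - l)/(48*j^2 + 2*j*l - l^2)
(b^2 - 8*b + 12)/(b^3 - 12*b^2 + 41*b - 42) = (b - 6)/(b^2 - 10*b + 21)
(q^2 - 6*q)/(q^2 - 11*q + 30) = q/(q - 5)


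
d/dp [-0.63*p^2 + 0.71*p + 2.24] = 0.71 - 1.26*p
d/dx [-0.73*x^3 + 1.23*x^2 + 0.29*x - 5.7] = -2.19*x^2 + 2.46*x + 0.29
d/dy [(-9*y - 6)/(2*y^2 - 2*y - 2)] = 3*(3*y^2 + 4*y + 1)/(2*(y^4 - 2*y^3 - y^2 + 2*y + 1))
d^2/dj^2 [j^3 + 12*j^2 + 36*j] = 6*j + 24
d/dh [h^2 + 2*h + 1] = 2*h + 2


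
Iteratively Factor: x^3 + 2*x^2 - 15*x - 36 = (x + 3)*(x^2 - x - 12) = (x - 4)*(x + 3)*(x + 3)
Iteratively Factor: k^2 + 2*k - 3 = (k + 3)*(k - 1)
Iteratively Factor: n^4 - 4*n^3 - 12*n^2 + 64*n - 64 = (n - 2)*(n^3 - 2*n^2 - 16*n + 32) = (n - 2)^2*(n^2 - 16) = (n - 2)^2*(n + 4)*(n - 4)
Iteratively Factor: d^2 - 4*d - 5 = (d + 1)*(d - 5)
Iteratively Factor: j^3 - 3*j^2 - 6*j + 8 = (j - 1)*(j^2 - 2*j - 8) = (j - 1)*(j + 2)*(j - 4)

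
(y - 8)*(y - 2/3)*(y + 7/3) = y^3 - 19*y^2/3 - 134*y/9 + 112/9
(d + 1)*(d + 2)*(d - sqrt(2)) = d^3 - sqrt(2)*d^2 + 3*d^2 - 3*sqrt(2)*d + 2*d - 2*sqrt(2)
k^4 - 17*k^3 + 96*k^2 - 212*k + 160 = (k - 8)*(k - 5)*(k - 2)^2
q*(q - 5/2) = q^2 - 5*q/2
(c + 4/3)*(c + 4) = c^2 + 16*c/3 + 16/3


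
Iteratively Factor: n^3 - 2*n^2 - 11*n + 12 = (n - 1)*(n^2 - n - 12) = (n - 1)*(n + 3)*(n - 4)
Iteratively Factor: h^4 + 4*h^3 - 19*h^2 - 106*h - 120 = (h + 3)*(h^3 + h^2 - 22*h - 40) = (h - 5)*(h + 3)*(h^2 + 6*h + 8) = (h - 5)*(h + 2)*(h + 3)*(h + 4)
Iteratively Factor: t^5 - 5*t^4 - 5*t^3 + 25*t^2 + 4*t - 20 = (t - 1)*(t^4 - 4*t^3 - 9*t^2 + 16*t + 20) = (t - 1)*(t + 1)*(t^3 - 5*t^2 - 4*t + 20) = (t - 1)*(t + 1)*(t + 2)*(t^2 - 7*t + 10) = (t - 5)*(t - 1)*(t + 1)*(t + 2)*(t - 2)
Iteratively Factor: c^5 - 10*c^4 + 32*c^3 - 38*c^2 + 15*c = (c - 1)*(c^4 - 9*c^3 + 23*c^2 - 15*c) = (c - 5)*(c - 1)*(c^3 - 4*c^2 + 3*c) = (c - 5)*(c - 1)^2*(c^2 - 3*c) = (c - 5)*(c - 3)*(c - 1)^2*(c)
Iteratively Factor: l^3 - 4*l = (l + 2)*(l^2 - 2*l) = l*(l + 2)*(l - 2)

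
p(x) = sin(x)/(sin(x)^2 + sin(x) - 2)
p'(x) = (-2*sin(x)*cos(x) - cos(x))*sin(x)/(sin(x)^2 + sin(x) - 2)^2 + cos(x)/(sin(x)^2 + sin(x) - 2) = (cos(x)^2 - 3)*cos(x)/(sin(x)^2 + sin(x) - 2)^2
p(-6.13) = -0.08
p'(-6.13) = -0.60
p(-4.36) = -5.20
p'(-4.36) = 30.49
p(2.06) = -2.61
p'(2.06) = 11.42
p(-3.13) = 0.01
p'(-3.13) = 0.49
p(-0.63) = 0.26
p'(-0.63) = -0.38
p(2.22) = -1.40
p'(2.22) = 4.92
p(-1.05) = 0.41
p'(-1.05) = -0.31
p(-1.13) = 0.43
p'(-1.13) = -0.28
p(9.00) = -0.29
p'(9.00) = 0.98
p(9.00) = -0.29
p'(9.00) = 0.98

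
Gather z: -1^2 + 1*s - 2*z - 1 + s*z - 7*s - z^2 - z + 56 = -6*s - z^2 + z*(s - 3) + 54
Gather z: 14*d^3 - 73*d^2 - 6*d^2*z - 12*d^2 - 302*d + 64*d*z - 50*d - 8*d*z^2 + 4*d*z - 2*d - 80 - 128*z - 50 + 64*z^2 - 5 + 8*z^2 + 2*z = 14*d^3 - 85*d^2 - 354*d + z^2*(72 - 8*d) + z*(-6*d^2 + 68*d - 126) - 135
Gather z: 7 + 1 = 8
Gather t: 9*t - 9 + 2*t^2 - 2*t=2*t^2 + 7*t - 9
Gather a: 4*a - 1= 4*a - 1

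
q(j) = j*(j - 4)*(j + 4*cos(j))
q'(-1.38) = 40.78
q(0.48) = -6.81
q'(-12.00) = 21.40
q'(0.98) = 0.33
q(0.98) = -9.49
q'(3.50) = -4.94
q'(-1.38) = 40.78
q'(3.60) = -3.95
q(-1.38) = -4.61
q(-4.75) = -191.17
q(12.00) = 1476.04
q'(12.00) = 609.55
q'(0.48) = -10.81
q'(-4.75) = -62.48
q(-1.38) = -4.61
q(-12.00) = -1655.92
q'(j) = j*(1 - 4*sin(j))*(j - 4) + j*(j + 4*cos(j)) + (j - 4)*(j + 4*cos(j))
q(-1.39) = -5.03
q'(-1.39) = 41.52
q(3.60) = -0.02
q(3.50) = 0.43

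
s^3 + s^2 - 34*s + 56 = (s - 4)*(s - 2)*(s + 7)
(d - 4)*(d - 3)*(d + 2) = d^3 - 5*d^2 - 2*d + 24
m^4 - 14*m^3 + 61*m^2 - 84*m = m*(m - 7)*(m - 4)*(m - 3)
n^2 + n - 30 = (n - 5)*(n + 6)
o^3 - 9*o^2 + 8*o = o*(o - 8)*(o - 1)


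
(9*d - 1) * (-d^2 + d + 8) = -9*d^3 + 10*d^2 + 71*d - 8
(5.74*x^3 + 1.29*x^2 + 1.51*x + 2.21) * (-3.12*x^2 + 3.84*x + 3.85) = -17.9088*x^5 + 18.0168*x^4 + 22.3414*x^3 + 3.8697*x^2 + 14.2999*x + 8.5085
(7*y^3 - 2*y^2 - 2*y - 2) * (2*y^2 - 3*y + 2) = 14*y^5 - 25*y^4 + 16*y^3 - 2*y^2 + 2*y - 4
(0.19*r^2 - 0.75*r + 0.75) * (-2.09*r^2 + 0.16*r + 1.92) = -0.3971*r^4 + 1.5979*r^3 - 1.3227*r^2 - 1.32*r + 1.44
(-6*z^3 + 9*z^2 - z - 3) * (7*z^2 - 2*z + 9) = -42*z^5 + 75*z^4 - 79*z^3 + 62*z^2 - 3*z - 27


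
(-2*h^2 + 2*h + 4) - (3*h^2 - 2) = -5*h^2 + 2*h + 6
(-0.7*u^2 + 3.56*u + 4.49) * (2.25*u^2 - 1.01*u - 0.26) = -1.575*u^4 + 8.717*u^3 + 6.6889*u^2 - 5.4605*u - 1.1674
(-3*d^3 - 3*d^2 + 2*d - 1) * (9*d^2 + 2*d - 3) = -27*d^5 - 33*d^4 + 21*d^3 + 4*d^2 - 8*d + 3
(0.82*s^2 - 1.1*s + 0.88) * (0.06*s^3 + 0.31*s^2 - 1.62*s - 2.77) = 0.0492*s^5 + 0.1882*s^4 - 1.6166*s^3 - 0.2166*s^2 + 1.6214*s - 2.4376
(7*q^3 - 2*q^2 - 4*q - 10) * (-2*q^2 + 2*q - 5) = -14*q^5 + 18*q^4 - 31*q^3 + 22*q^2 + 50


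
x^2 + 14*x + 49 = (x + 7)^2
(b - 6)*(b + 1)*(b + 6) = b^3 + b^2 - 36*b - 36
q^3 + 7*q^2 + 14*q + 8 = (q + 1)*(q + 2)*(q + 4)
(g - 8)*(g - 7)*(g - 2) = g^3 - 17*g^2 + 86*g - 112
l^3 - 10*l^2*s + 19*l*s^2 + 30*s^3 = (l - 6*s)*(l - 5*s)*(l + s)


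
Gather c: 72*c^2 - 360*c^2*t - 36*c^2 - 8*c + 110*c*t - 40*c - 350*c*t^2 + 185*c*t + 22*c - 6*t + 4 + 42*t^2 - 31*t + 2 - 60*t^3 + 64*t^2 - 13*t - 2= c^2*(36 - 360*t) + c*(-350*t^2 + 295*t - 26) - 60*t^3 + 106*t^2 - 50*t + 4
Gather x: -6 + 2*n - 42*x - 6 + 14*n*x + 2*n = 4*n + x*(14*n - 42) - 12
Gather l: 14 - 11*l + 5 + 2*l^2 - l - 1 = 2*l^2 - 12*l + 18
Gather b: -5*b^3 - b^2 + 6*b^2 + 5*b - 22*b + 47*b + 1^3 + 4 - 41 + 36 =-5*b^3 + 5*b^2 + 30*b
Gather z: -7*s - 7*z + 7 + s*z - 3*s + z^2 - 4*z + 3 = -10*s + z^2 + z*(s - 11) + 10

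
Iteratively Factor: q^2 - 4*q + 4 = (q - 2)*(q - 2)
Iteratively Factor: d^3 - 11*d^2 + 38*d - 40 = (d - 2)*(d^2 - 9*d + 20) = (d - 5)*(d - 2)*(d - 4)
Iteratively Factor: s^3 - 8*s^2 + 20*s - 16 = (s - 2)*(s^2 - 6*s + 8) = (s - 2)^2*(s - 4)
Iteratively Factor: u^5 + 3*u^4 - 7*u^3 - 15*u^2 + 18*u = (u)*(u^4 + 3*u^3 - 7*u^2 - 15*u + 18) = u*(u + 3)*(u^3 - 7*u + 6) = u*(u - 1)*(u + 3)*(u^2 + u - 6) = u*(u - 2)*(u - 1)*(u + 3)*(u + 3)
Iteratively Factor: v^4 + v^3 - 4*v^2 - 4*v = (v + 1)*(v^3 - 4*v) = (v - 2)*(v + 1)*(v^2 + 2*v) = v*(v - 2)*(v + 1)*(v + 2)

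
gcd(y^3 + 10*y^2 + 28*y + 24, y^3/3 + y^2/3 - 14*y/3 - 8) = y + 2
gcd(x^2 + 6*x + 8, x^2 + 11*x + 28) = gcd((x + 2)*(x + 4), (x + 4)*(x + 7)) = x + 4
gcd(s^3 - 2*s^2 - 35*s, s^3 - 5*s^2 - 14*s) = s^2 - 7*s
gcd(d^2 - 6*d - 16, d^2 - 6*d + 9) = 1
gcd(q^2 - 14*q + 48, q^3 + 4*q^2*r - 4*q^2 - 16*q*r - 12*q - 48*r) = q - 6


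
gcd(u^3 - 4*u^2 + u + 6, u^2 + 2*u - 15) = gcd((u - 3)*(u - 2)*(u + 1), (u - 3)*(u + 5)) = u - 3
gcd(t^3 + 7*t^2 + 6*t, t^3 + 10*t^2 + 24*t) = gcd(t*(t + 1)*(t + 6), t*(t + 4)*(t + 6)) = t^2 + 6*t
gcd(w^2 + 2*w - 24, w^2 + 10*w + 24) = w + 6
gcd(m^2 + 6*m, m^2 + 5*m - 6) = m + 6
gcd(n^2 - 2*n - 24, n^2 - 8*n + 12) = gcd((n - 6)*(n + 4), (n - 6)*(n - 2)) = n - 6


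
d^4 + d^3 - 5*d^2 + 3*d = d*(d - 1)^2*(d + 3)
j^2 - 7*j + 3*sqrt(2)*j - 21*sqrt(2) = (j - 7)*(j + 3*sqrt(2))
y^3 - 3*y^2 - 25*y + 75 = (y - 5)*(y - 3)*(y + 5)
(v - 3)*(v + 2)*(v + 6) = v^3 + 5*v^2 - 12*v - 36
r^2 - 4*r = r*(r - 4)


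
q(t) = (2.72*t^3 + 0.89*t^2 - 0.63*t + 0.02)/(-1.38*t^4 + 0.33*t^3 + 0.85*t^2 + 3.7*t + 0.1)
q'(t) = (8.16*t^2 + 1.78*t - 0.63)/(-1.38*t^4 + 0.33*t^3 + 0.85*t^2 + 3.7*t + 0.1) + (2.72*t^3 + 0.89*t^2 - 0.63*t + 0.02)*(5.52*t^3 - 0.99*t^2 - 1.7*t - 3.7)/(-1.38*t^4 + 0.33*t^3 + 0.85*t^2 + 3.7*t + 0.1)^2 = (3.7536*t^6 + 2.4564*t^5 - 0.589900000000002*t^4 + 20.6542*t^3 + 4.6247*t^2 + 0.144*t - 0.137)/(1.9044*t^8 - 0.9108*t^7 - 2.2371*t^6 - 9.651*t^5 + 2.8885*t^4 + 6.356*t^3 + 13.86*t^2 + 0.74*t + 0.01)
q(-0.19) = -0.27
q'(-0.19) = -0.42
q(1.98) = -2.96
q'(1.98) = 7.56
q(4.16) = -0.58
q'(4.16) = 0.19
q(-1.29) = 0.45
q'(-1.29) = -0.50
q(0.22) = -0.05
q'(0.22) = 0.37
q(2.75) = -1.11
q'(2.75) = 0.80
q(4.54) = -0.52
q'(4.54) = 0.15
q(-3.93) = 0.42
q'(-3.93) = 0.08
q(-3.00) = 0.51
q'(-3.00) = 0.10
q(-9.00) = 0.21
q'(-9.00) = 0.02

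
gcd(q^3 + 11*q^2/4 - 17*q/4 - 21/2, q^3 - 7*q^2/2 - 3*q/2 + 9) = q - 2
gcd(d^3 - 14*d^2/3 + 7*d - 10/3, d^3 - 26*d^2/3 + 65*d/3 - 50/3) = d^2 - 11*d/3 + 10/3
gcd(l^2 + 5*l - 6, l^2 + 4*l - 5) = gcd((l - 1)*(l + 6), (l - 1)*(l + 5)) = l - 1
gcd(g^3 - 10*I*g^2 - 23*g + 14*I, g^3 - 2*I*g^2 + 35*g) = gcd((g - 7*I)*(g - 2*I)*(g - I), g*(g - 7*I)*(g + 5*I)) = g - 7*I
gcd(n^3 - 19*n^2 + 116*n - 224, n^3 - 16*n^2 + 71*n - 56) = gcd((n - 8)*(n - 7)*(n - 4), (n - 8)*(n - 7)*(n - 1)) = n^2 - 15*n + 56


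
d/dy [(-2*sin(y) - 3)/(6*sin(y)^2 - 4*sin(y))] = 3*(3/tan(y) - cos(y)^3/sin(y)^2)/(3*sin(y) - 2)^2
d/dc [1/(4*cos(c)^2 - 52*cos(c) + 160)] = (2*cos(c) - 13)*sin(c)/(4*(cos(c)^2 - 13*cos(c) + 40)^2)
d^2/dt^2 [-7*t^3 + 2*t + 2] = -42*t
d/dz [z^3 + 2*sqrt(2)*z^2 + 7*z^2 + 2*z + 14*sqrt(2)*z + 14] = 3*z^2 + 4*sqrt(2)*z + 14*z + 2 + 14*sqrt(2)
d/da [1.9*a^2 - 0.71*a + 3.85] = 3.8*a - 0.71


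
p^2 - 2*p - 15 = (p - 5)*(p + 3)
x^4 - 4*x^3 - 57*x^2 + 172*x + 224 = (x - 8)*(x - 4)*(x + 1)*(x + 7)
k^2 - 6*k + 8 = (k - 4)*(k - 2)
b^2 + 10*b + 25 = (b + 5)^2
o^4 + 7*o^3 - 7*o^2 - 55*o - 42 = (o - 3)*(o + 1)*(o + 2)*(o + 7)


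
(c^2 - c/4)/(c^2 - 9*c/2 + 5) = c*(4*c - 1)/(2*(2*c^2 - 9*c + 10))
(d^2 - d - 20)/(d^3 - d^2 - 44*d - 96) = (d - 5)/(d^2 - 5*d - 24)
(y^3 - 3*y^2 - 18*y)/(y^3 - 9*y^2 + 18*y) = (y + 3)/(y - 3)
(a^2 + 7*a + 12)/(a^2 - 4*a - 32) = (a + 3)/(a - 8)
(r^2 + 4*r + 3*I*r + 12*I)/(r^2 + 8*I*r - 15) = (r + 4)/(r + 5*I)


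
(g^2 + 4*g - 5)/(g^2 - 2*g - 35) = (g - 1)/(g - 7)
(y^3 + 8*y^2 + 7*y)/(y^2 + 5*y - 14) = y*(y + 1)/(y - 2)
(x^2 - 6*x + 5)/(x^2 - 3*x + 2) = (x - 5)/(x - 2)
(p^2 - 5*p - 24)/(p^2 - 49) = (p^2 - 5*p - 24)/(p^2 - 49)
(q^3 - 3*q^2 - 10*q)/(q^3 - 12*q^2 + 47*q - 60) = q*(q + 2)/(q^2 - 7*q + 12)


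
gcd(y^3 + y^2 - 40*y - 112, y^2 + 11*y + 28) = y + 4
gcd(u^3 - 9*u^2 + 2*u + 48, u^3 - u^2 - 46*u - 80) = u^2 - 6*u - 16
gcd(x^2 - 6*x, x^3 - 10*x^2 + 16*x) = x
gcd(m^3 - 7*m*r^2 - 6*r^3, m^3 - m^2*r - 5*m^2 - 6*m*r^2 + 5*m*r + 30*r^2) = -m^2 + m*r + 6*r^2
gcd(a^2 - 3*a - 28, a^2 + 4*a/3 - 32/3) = a + 4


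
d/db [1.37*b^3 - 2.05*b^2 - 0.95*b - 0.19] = 4.11*b^2 - 4.1*b - 0.95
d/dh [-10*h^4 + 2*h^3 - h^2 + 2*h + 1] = -40*h^3 + 6*h^2 - 2*h + 2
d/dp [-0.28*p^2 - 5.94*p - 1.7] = -0.56*p - 5.94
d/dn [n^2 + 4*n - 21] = 2*n + 4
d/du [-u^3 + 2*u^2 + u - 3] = -3*u^2 + 4*u + 1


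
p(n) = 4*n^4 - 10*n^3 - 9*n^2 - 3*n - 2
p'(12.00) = 23109.00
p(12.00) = 64330.00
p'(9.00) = 9069.00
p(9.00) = 18196.00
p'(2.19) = -18.25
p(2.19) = -64.76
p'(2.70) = 44.63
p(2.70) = -59.96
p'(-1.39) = -78.91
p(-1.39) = 26.57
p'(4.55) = 801.17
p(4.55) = 570.44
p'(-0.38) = -1.37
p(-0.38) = -1.53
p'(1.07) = -37.01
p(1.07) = -22.52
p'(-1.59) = -114.54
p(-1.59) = 45.78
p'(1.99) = -31.53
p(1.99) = -59.69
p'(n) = 16*n^3 - 30*n^2 - 18*n - 3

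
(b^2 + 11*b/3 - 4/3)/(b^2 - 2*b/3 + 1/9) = 3*(b + 4)/(3*b - 1)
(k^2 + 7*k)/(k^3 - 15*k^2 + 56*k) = (k + 7)/(k^2 - 15*k + 56)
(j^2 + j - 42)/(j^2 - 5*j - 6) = (j + 7)/(j + 1)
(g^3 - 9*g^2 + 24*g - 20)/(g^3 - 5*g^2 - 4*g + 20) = (g - 2)/(g + 2)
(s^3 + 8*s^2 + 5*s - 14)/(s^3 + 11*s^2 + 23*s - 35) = (s + 2)/(s + 5)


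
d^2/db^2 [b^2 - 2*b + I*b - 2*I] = 2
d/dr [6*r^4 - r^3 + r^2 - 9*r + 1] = 24*r^3 - 3*r^2 + 2*r - 9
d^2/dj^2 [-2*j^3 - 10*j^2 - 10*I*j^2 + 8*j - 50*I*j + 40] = -12*j - 20 - 20*I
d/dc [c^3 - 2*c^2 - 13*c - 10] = 3*c^2 - 4*c - 13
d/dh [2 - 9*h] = -9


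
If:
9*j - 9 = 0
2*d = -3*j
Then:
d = -3/2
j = 1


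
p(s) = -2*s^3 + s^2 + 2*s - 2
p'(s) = -6*s^2 + 2*s + 2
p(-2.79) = 43.64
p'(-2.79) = -50.28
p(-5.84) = 418.78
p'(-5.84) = -214.31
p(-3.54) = 92.18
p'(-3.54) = -80.27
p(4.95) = -210.17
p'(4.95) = -135.12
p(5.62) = -314.18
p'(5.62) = -176.27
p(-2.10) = 16.73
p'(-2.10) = -28.66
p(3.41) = -62.86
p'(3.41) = -60.95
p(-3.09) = 60.38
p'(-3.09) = -61.47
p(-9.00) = 1519.00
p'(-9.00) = -502.00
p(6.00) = -386.00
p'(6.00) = -202.00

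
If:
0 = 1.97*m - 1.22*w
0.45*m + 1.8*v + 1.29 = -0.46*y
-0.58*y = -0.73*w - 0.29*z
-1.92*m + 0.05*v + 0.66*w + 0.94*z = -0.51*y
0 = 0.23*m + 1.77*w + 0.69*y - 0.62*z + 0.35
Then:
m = -0.08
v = -0.66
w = -0.12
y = -0.13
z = 0.04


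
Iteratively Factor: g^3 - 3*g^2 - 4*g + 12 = (g - 3)*(g^2 - 4) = (g - 3)*(g + 2)*(g - 2)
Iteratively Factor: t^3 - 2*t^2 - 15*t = (t)*(t^2 - 2*t - 15) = t*(t + 3)*(t - 5)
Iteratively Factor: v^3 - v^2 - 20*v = (v)*(v^2 - v - 20) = v*(v - 5)*(v + 4)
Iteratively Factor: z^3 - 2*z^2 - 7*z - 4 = (z + 1)*(z^2 - 3*z - 4) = (z - 4)*(z + 1)*(z + 1)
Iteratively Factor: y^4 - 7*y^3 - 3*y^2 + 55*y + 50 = (y - 5)*(y^3 - 2*y^2 - 13*y - 10) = (y - 5)^2*(y^2 + 3*y + 2) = (y - 5)^2*(y + 2)*(y + 1)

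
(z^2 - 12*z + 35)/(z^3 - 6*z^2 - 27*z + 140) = (z - 5)/(z^2 + z - 20)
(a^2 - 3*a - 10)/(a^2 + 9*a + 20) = (a^2 - 3*a - 10)/(a^2 + 9*a + 20)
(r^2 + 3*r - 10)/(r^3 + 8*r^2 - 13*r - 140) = (r - 2)/(r^2 + 3*r - 28)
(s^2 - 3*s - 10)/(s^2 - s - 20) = (s + 2)/(s + 4)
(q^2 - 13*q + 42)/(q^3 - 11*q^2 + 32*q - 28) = (q - 6)/(q^2 - 4*q + 4)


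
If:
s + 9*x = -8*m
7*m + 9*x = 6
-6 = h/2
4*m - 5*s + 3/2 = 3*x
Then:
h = -12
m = -177/68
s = -231/68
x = 183/68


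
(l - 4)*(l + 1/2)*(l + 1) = l^3 - 5*l^2/2 - 11*l/2 - 2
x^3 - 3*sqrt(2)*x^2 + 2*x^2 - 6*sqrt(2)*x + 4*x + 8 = (x + 2)*(x - 2*sqrt(2))*(x - sqrt(2))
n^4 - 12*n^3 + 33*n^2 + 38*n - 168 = (n - 7)*(n - 4)*(n - 3)*(n + 2)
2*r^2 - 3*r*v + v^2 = (-2*r + v)*(-r + v)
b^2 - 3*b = b*(b - 3)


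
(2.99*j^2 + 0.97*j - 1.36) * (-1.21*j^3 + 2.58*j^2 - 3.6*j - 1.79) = -3.6179*j^5 + 6.5405*j^4 - 6.6158*j^3 - 12.3529*j^2 + 3.1597*j + 2.4344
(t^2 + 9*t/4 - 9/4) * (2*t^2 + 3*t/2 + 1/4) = 2*t^4 + 6*t^3 - 7*t^2/8 - 45*t/16 - 9/16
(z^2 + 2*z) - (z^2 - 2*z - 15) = 4*z + 15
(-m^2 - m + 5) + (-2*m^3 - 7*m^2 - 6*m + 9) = -2*m^3 - 8*m^2 - 7*m + 14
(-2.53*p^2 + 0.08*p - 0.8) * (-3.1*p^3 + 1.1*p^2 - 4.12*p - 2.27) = 7.843*p^5 - 3.031*p^4 + 12.9916*p^3 + 4.5335*p^2 + 3.1144*p + 1.816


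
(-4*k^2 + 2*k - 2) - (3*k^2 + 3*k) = -7*k^2 - k - 2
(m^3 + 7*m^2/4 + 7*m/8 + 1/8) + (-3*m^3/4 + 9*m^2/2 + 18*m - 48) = m^3/4 + 25*m^2/4 + 151*m/8 - 383/8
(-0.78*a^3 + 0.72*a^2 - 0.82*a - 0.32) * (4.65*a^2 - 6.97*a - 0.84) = -3.627*a^5 + 8.7846*a^4 - 8.1762*a^3 + 3.6226*a^2 + 2.9192*a + 0.2688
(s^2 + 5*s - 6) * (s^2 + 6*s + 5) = s^4 + 11*s^3 + 29*s^2 - 11*s - 30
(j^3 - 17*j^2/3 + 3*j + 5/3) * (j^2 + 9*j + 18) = j^5 + 10*j^4/3 - 30*j^3 - 220*j^2/3 + 69*j + 30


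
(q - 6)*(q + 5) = q^2 - q - 30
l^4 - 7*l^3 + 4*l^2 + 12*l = l*(l - 6)*(l - 2)*(l + 1)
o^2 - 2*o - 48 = (o - 8)*(o + 6)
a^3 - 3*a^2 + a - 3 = (a - 3)*(a - I)*(a + I)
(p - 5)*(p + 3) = p^2 - 2*p - 15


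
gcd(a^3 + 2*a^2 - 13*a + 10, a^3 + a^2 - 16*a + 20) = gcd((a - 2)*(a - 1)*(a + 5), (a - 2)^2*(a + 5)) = a^2 + 3*a - 10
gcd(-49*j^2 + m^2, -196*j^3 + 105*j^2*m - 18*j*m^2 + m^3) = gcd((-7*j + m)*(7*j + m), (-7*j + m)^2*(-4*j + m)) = 7*j - m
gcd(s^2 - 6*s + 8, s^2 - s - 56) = 1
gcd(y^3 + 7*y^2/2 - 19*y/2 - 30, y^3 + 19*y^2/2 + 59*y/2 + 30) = y^2 + 13*y/2 + 10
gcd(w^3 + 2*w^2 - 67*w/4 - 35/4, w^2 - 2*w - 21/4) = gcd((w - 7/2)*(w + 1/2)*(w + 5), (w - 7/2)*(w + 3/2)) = w - 7/2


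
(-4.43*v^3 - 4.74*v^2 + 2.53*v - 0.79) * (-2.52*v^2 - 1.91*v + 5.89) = 11.1636*v^5 + 20.4061*v^4 - 23.4149*v^3 - 30.7601*v^2 + 16.4106*v - 4.6531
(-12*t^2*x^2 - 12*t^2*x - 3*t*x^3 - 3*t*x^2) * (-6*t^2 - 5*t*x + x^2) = 72*t^4*x^2 + 72*t^4*x + 78*t^3*x^3 + 78*t^3*x^2 + 3*t^2*x^4 + 3*t^2*x^3 - 3*t*x^5 - 3*t*x^4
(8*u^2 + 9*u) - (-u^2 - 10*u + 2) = 9*u^2 + 19*u - 2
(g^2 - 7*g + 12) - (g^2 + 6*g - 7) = 19 - 13*g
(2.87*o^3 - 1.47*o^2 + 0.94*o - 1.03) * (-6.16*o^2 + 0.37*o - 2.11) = -17.6792*o^5 + 10.1171*o^4 - 12.39*o^3 + 9.7943*o^2 - 2.3645*o + 2.1733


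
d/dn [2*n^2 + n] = 4*n + 1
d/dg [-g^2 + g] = 1 - 2*g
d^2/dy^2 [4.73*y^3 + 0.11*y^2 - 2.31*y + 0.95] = 28.38*y + 0.22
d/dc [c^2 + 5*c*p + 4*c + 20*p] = 2*c + 5*p + 4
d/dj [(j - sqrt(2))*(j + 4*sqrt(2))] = 2*j + 3*sqrt(2)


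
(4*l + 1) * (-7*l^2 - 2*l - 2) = -28*l^3 - 15*l^2 - 10*l - 2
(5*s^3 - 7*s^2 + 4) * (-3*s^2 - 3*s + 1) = -15*s^5 + 6*s^4 + 26*s^3 - 19*s^2 - 12*s + 4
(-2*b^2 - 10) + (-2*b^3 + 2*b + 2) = -2*b^3 - 2*b^2 + 2*b - 8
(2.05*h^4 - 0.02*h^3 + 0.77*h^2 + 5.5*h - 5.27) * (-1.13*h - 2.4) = -2.3165*h^5 - 4.8974*h^4 - 0.8221*h^3 - 8.063*h^2 - 7.2449*h + 12.648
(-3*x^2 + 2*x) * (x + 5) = -3*x^3 - 13*x^2 + 10*x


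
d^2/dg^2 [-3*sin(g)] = 3*sin(g)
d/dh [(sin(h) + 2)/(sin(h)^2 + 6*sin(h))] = (-4*sin(h) + cos(h)^2 - 13)*cos(h)/((sin(h) + 6)^2*sin(h)^2)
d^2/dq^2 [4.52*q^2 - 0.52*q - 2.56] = 9.04000000000000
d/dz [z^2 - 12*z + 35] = 2*z - 12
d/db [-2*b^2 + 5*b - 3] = 5 - 4*b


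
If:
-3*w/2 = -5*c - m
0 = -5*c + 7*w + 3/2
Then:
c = 7*w/5 + 3/10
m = -11*w/2 - 3/2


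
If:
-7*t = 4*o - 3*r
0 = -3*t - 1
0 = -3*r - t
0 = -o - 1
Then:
No Solution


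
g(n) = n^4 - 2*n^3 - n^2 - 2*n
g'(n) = 4*n^3 - 6*n^2 - 2*n - 2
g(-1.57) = 14.49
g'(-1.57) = -29.13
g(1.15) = -4.92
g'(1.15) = -6.15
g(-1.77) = 21.31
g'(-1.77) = -39.44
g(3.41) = 37.46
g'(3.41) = 80.02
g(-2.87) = 112.63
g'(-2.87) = -140.24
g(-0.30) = 0.57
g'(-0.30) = -2.05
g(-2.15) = 40.92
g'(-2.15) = -65.19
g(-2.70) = 90.62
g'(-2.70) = -119.07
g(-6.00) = 1704.00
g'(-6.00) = -1070.00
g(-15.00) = 57180.00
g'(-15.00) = -14822.00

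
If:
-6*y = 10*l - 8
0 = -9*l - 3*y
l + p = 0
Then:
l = -1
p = 1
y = 3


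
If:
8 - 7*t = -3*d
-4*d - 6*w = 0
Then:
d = -3*w/2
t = 8/7 - 9*w/14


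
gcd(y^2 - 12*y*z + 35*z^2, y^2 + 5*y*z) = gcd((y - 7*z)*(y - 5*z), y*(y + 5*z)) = 1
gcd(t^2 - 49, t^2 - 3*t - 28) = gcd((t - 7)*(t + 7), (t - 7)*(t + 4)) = t - 7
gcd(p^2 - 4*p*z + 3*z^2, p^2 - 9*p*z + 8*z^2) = -p + z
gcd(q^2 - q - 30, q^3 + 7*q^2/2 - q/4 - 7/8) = 1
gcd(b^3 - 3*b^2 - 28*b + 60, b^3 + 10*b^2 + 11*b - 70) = b^2 + 3*b - 10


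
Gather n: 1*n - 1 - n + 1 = 0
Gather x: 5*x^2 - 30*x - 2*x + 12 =5*x^2 - 32*x + 12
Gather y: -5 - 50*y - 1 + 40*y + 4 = -10*y - 2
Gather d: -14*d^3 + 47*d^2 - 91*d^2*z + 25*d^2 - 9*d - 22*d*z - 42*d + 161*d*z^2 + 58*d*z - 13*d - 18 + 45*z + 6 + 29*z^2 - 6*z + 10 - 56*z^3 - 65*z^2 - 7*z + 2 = -14*d^3 + d^2*(72 - 91*z) + d*(161*z^2 + 36*z - 64) - 56*z^3 - 36*z^2 + 32*z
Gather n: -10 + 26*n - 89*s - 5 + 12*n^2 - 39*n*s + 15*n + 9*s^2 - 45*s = 12*n^2 + n*(41 - 39*s) + 9*s^2 - 134*s - 15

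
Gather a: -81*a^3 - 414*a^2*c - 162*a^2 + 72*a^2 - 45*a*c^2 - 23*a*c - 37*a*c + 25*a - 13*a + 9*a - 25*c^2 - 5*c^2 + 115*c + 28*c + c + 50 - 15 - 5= -81*a^3 + a^2*(-414*c - 90) + a*(-45*c^2 - 60*c + 21) - 30*c^2 + 144*c + 30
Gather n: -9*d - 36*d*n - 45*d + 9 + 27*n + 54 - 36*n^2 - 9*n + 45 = -54*d - 36*n^2 + n*(18 - 36*d) + 108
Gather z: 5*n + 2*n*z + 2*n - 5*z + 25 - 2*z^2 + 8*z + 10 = 7*n - 2*z^2 + z*(2*n + 3) + 35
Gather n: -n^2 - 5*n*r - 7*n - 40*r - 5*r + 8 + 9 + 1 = -n^2 + n*(-5*r - 7) - 45*r + 18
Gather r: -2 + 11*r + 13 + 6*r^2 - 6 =6*r^2 + 11*r + 5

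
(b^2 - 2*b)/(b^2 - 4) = b/(b + 2)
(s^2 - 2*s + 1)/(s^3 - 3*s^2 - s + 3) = (s - 1)/(s^2 - 2*s - 3)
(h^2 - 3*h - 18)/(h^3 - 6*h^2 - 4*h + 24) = (h + 3)/(h^2 - 4)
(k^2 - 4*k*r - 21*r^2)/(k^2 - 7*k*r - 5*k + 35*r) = (k + 3*r)/(k - 5)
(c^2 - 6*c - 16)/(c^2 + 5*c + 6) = (c - 8)/(c + 3)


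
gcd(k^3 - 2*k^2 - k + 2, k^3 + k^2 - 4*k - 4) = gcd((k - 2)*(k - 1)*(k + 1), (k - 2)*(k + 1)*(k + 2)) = k^2 - k - 2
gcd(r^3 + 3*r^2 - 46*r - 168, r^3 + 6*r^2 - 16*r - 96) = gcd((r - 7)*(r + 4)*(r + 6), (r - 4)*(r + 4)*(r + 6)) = r^2 + 10*r + 24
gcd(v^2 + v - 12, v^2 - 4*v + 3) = v - 3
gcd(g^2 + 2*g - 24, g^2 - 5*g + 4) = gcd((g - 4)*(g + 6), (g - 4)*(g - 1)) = g - 4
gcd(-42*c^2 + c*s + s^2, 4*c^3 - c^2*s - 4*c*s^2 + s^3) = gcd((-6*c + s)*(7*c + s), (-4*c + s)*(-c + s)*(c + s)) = 1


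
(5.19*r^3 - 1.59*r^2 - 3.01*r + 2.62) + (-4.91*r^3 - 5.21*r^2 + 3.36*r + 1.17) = 0.28*r^3 - 6.8*r^2 + 0.35*r + 3.79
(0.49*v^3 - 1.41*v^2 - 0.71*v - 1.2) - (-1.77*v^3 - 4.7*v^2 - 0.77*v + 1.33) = 2.26*v^3 + 3.29*v^2 + 0.0600000000000001*v - 2.53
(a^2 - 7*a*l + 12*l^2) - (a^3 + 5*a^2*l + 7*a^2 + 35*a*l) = -a^3 - 5*a^2*l - 6*a^2 - 42*a*l + 12*l^2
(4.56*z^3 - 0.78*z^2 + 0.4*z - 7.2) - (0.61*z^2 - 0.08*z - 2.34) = 4.56*z^3 - 1.39*z^2 + 0.48*z - 4.86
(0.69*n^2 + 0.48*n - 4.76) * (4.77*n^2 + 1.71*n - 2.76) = 3.2913*n^4 + 3.4695*n^3 - 23.7888*n^2 - 9.4644*n + 13.1376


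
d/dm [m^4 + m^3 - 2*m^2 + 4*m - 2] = 4*m^3 + 3*m^2 - 4*m + 4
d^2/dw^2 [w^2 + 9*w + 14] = 2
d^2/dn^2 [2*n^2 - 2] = 4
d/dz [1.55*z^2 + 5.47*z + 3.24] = 3.1*z + 5.47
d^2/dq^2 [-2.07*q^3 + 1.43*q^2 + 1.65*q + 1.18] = 2.86 - 12.42*q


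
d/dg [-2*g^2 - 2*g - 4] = -4*g - 2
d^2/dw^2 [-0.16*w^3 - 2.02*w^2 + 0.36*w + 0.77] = -0.96*w - 4.04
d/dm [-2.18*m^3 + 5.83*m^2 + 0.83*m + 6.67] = -6.54*m^2 + 11.66*m + 0.83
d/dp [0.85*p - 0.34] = 0.850000000000000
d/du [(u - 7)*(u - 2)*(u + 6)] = 3*u^2 - 6*u - 40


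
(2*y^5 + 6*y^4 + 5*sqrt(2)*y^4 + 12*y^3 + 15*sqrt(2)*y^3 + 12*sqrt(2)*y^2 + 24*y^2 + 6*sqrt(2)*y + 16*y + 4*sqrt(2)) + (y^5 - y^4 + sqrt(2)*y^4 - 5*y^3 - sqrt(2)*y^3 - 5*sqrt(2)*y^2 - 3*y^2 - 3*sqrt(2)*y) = 3*y^5 + 5*y^4 + 6*sqrt(2)*y^4 + 7*y^3 + 14*sqrt(2)*y^3 + 7*sqrt(2)*y^2 + 21*y^2 + 3*sqrt(2)*y + 16*y + 4*sqrt(2)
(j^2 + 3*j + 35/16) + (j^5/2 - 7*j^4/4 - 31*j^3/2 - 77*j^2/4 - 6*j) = j^5/2 - 7*j^4/4 - 31*j^3/2 - 73*j^2/4 - 3*j + 35/16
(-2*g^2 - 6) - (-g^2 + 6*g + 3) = -g^2 - 6*g - 9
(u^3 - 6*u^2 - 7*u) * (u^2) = u^5 - 6*u^4 - 7*u^3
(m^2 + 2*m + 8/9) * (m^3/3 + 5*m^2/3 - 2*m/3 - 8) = m^5/3 + 7*m^4/3 + 80*m^3/27 - 212*m^2/27 - 448*m/27 - 64/9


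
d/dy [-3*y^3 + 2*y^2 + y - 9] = -9*y^2 + 4*y + 1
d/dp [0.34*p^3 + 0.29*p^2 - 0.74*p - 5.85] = 1.02*p^2 + 0.58*p - 0.74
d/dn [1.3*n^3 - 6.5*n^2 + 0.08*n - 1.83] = 3.9*n^2 - 13.0*n + 0.08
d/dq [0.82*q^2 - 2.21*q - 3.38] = 1.64*q - 2.21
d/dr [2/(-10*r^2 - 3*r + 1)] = 2*(20*r + 3)/(10*r^2 + 3*r - 1)^2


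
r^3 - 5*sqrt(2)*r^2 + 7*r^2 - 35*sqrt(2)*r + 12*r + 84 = (r + 7)*(r - 3*sqrt(2))*(r - 2*sqrt(2))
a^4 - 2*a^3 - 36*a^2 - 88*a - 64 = (a - 8)*(a + 2)^3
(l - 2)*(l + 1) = l^2 - l - 2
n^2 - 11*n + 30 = (n - 6)*(n - 5)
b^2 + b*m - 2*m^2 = (b - m)*(b + 2*m)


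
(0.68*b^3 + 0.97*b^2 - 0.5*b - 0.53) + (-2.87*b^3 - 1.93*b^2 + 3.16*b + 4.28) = -2.19*b^3 - 0.96*b^2 + 2.66*b + 3.75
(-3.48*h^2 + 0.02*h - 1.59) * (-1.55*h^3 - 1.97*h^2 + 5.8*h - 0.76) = 5.394*h^5 + 6.8246*h^4 - 17.7589*h^3 + 5.8931*h^2 - 9.2372*h + 1.2084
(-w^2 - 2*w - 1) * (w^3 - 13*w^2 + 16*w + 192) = -w^5 + 11*w^4 + 9*w^3 - 211*w^2 - 400*w - 192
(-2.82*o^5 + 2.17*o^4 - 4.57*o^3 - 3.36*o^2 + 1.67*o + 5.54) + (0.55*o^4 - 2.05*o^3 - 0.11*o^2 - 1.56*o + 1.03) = -2.82*o^5 + 2.72*o^4 - 6.62*o^3 - 3.47*o^2 + 0.11*o + 6.57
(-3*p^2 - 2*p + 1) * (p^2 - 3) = -3*p^4 - 2*p^3 + 10*p^2 + 6*p - 3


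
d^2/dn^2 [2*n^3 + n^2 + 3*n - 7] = 12*n + 2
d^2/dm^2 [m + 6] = 0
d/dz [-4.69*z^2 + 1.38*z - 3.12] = 1.38 - 9.38*z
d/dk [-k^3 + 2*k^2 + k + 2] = -3*k^2 + 4*k + 1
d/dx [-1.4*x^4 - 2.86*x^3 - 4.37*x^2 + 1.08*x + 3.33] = -5.6*x^3 - 8.58*x^2 - 8.74*x + 1.08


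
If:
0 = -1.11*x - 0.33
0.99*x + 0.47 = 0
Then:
No Solution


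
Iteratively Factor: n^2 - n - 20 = (n + 4)*(n - 5)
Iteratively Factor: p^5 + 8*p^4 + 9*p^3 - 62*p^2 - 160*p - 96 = (p + 2)*(p^4 + 6*p^3 - 3*p^2 - 56*p - 48) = (p + 1)*(p + 2)*(p^3 + 5*p^2 - 8*p - 48) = (p + 1)*(p + 2)*(p + 4)*(p^2 + p - 12) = (p + 1)*(p + 2)*(p + 4)^2*(p - 3)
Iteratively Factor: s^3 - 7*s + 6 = (s + 3)*(s^2 - 3*s + 2) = (s - 1)*(s + 3)*(s - 2)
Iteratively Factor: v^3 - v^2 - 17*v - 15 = (v - 5)*(v^2 + 4*v + 3) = (v - 5)*(v + 3)*(v + 1)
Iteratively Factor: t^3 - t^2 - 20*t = (t - 5)*(t^2 + 4*t) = (t - 5)*(t + 4)*(t)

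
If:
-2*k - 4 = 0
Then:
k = -2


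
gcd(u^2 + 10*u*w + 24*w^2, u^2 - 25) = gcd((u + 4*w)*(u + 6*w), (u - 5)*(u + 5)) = 1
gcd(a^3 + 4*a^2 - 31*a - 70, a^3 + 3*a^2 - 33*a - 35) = a^2 + 2*a - 35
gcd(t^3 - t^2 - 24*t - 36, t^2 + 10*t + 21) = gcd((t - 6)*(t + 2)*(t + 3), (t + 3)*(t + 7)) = t + 3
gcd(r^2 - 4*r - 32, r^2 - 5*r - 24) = r - 8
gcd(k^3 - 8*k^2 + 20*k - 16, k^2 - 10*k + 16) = k - 2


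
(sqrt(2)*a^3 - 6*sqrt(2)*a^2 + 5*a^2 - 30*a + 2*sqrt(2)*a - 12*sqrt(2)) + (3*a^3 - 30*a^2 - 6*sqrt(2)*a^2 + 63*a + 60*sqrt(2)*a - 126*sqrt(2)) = sqrt(2)*a^3 + 3*a^3 - 25*a^2 - 12*sqrt(2)*a^2 + 33*a + 62*sqrt(2)*a - 138*sqrt(2)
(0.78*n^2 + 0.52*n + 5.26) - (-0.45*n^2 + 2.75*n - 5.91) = 1.23*n^2 - 2.23*n + 11.17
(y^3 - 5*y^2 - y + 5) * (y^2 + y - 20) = y^5 - 4*y^4 - 26*y^3 + 104*y^2 + 25*y - 100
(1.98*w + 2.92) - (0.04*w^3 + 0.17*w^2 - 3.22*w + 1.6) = -0.04*w^3 - 0.17*w^2 + 5.2*w + 1.32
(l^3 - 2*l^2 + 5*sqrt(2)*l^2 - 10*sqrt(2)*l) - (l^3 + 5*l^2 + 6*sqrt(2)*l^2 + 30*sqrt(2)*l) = -7*l^2 - sqrt(2)*l^2 - 40*sqrt(2)*l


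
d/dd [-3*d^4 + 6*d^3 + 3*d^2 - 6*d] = -12*d^3 + 18*d^2 + 6*d - 6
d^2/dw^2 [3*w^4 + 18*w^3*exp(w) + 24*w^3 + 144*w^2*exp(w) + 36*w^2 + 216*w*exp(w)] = 18*w^3*exp(w) + 252*w^2*exp(w) + 36*w^2 + 900*w*exp(w) + 144*w + 720*exp(w) + 72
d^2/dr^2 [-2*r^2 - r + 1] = -4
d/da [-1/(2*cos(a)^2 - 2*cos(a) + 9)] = 2*(sin(a) - sin(2*a))/(2*cos(a) - cos(2*a) - 10)^2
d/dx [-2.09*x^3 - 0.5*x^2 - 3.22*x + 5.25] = -6.27*x^2 - 1.0*x - 3.22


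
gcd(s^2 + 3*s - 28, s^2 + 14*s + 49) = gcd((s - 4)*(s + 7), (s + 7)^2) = s + 7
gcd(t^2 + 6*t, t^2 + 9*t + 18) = t + 6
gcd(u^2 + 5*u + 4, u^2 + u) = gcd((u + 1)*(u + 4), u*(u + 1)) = u + 1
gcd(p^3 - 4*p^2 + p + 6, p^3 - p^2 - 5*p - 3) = p^2 - 2*p - 3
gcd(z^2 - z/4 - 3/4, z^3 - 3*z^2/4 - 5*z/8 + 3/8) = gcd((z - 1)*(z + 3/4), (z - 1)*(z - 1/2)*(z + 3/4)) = z^2 - z/4 - 3/4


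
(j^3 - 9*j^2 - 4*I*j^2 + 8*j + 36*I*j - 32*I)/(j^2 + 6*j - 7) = (j^2 - 4*j*(2 + I) + 32*I)/(j + 7)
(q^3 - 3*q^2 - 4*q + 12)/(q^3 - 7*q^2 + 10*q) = (q^2 - q - 6)/(q*(q - 5))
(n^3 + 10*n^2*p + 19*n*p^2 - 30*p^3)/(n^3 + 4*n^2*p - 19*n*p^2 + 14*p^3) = (-n^2 - 11*n*p - 30*p^2)/(-n^2 - 5*n*p + 14*p^2)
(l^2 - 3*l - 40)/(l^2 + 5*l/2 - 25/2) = 2*(l - 8)/(2*l - 5)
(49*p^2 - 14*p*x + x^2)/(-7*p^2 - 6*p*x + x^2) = (-7*p + x)/(p + x)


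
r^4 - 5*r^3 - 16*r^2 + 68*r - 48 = (r - 6)*(r - 2)*(r - 1)*(r + 4)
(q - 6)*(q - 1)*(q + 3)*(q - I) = q^4 - 4*q^3 - I*q^3 - 15*q^2 + 4*I*q^2 + 18*q + 15*I*q - 18*I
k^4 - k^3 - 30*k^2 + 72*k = k*(k - 4)*(k - 3)*(k + 6)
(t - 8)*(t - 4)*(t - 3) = t^3 - 15*t^2 + 68*t - 96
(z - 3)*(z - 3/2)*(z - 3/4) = z^3 - 21*z^2/4 + 63*z/8 - 27/8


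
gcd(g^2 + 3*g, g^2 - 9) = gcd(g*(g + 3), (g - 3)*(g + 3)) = g + 3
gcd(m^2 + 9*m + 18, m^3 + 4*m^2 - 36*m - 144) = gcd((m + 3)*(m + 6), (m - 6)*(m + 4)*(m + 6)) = m + 6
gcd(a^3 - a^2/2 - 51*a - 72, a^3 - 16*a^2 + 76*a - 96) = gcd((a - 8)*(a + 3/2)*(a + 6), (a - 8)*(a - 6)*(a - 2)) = a - 8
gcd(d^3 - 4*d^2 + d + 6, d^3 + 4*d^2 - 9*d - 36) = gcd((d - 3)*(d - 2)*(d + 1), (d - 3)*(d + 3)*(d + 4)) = d - 3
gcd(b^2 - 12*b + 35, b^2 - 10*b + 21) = b - 7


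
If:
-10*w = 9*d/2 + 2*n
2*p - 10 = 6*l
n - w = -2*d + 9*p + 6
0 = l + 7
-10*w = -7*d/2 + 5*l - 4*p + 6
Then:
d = 3180/47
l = -7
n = -23795/94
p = -16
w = 1897/94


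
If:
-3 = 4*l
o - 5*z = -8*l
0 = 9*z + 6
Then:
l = -3/4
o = 8/3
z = -2/3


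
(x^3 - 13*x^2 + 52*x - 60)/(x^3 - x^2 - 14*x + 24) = (x^2 - 11*x + 30)/(x^2 + x - 12)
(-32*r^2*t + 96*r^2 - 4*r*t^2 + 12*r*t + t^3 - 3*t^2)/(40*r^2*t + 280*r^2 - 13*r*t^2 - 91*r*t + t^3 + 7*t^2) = (-4*r*t + 12*r - t^2 + 3*t)/(5*r*t + 35*r - t^2 - 7*t)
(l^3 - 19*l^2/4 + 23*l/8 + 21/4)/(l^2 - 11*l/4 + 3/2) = (8*l^2 - 22*l - 21)/(2*(4*l - 3))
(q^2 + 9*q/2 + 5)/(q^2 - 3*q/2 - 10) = (q + 2)/(q - 4)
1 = 1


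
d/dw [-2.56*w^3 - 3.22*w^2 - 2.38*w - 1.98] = -7.68*w^2 - 6.44*w - 2.38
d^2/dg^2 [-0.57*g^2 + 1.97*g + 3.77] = -1.14000000000000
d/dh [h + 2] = 1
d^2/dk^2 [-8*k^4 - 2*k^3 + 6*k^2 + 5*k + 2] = -96*k^2 - 12*k + 12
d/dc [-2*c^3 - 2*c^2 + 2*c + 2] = -6*c^2 - 4*c + 2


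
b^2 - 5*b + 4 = (b - 4)*(b - 1)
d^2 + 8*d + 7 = (d + 1)*(d + 7)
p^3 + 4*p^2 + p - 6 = (p - 1)*(p + 2)*(p + 3)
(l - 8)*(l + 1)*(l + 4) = l^3 - 3*l^2 - 36*l - 32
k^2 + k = k*(k + 1)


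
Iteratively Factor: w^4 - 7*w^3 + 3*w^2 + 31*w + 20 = (w + 1)*(w^3 - 8*w^2 + 11*w + 20) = (w - 4)*(w + 1)*(w^2 - 4*w - 5) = (w - 4)*(w + 1)^2*(w - 5)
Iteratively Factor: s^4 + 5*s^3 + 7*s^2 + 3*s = (s)*(s^3 + 5*s^2 + 7*s + 3) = s*(s + 1)*(s^2 + 4*s + 3) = s*(s + 1)*(s + 3)*(s + 1)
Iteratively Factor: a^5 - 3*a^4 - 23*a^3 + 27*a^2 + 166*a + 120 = (a + 2)*(a^4 - 5*a^3 - 13*a^2 + 53*a + 60) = (a - 4)*(a + 2)*(a^3 - a^2 - 17*a - 15) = (a - 5)*(a - 4)*(a + 2)*(a^2 + 4*a + 3) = (a - 5)*(a - 4)*(a + 2)*(a + 3)*(a + 1)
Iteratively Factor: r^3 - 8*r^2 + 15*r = (r - 3)*(r^2 - 5*r) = (r - 5)*(r - 3)*(r)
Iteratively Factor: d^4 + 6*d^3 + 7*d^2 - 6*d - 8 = (d + 2)*(d^3 + 4*d^2 - d - 4) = (d + 1)*(d + 2)*(d^2 + 3*d - 4) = (d + 1)*(d + 2)*(d + 4)*(d - 1)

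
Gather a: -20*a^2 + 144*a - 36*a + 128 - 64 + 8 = -20*a^2 + 108*a + 72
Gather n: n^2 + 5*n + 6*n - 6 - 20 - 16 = n^2 + 11*n - 42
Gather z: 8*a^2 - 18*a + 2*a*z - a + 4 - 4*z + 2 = 8*a^2 - 19*a + z*(2*a - 4) + 6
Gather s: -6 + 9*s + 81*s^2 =81*s^2 + 9*s - 6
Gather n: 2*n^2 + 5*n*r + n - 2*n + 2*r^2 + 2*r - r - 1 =2*n^2 + n*(5*r - 1) + 2*r^2 + r - 1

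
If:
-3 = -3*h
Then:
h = 1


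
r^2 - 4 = (r - 2)*(r + 2)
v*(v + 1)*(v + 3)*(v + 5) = v^4 + 9*v^3 + 23*v^2 + 15*v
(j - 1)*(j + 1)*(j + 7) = j^3 + 7*j^2 - j - 7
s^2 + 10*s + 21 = (s + 3)*(s + 7)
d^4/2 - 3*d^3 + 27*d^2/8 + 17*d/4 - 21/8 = (d/2 + 1/2)*(d - 7/2)*(d - 3)*(d - 1/2)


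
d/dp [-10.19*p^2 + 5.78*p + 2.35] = 5.78 - 20.38*p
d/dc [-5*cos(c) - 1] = 5*sin(c)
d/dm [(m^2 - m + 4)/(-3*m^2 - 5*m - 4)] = 8*(-m^2 + 2*m + 3)/(9*m^4 + 30*m^3 + 49*m^2 + 40*m + 16)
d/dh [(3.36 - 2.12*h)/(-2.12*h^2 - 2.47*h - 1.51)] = (-4.4944*h^2 + 14.2464*h + 11.5004)/(4.4944*h^4 + 10.4728*h^3 + 12.5033*h^2 + 7.4594*h + 2.2801)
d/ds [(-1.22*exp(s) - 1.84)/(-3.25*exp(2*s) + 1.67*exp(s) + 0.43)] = (-3.965*exp(2*s) - 11.96*exp(s) + 2.5482)*exp(s)/(10.5625*exp(4*s) - 10.855*exp(3*s) - 0.00609999999999999*exp(2*s) + 1.4362*exp(s) + 0.1849)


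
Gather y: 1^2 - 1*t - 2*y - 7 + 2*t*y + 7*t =6*t + y*(2*t - 2) - 6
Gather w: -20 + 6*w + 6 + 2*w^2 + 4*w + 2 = 2*w^2 + 10*w - 12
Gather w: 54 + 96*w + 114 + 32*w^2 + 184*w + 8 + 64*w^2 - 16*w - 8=96*w^2 + 264*w + 168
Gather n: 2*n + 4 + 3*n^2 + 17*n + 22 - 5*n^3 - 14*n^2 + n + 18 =-5*n^3 - 11*n^2 + 20*n + 44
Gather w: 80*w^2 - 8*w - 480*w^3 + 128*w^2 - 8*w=-480*w^3 + 208*w^2 - 16*w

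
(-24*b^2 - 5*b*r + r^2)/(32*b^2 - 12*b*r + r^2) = (3*b + r)/(-4*b + r)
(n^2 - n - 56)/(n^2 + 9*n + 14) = (n - 8)/(n + 2)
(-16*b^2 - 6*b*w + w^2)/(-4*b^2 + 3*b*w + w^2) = (-16*b^2 - 6*b*w + w^2)/(-4*b^2 + 3*b*w + w^2)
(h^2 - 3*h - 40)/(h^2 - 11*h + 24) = (h + 5)/(h - 3)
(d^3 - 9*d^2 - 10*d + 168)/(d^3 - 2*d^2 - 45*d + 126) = (d^2 - 3*d - 28)/(d^2 + 4*d - 21)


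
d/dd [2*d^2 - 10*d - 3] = 4*d - 10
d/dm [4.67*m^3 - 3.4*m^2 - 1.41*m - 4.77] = 14.01*m^2 - 6.8*m - 1.41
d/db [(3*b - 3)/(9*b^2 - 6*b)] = (-3*b^2 + 6*b - 2)/(b^2*(9*b^2 - 12*b + 4))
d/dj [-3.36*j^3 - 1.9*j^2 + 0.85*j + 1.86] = -10.08*j^2 - 3.8*j + 0.85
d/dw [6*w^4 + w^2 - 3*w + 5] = 24*w^3 + 2*w - 3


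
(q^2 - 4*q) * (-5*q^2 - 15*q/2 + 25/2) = -5*q^4 + 25*q^3/2 + 85*q^2/2 - 50*q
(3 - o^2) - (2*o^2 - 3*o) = -3*o^2 + 3*o + 3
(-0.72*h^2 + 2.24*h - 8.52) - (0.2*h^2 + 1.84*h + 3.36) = -0.92*h^2 + 0.4*h - 11.88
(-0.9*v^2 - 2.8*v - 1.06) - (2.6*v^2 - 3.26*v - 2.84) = -3.5*v^2 + 0.46*v + 1.78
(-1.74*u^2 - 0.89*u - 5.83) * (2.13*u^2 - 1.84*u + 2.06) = -3.7062*u^4 + 1.3059*u^3 - 14.3647*u^2 + 8.8938*u - 12.0098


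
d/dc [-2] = 0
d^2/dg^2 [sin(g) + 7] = -sin(g)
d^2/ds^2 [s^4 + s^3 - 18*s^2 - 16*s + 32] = 12*s^2 + 6*s - 36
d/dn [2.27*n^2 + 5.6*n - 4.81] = 4.54*n + 5.6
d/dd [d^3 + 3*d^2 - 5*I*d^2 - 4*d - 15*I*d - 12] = 3*d^2 + d*(6 - 10*I) - 4 - 15*I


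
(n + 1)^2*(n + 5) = n^3 + 7*n^2 + 11*n + 5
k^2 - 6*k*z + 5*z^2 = (k - 5*z)*(k - z)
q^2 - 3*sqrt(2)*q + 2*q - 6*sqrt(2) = (q + 2)*(q - 3*sqrt(2))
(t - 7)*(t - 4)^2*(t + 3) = t^4 - 12*t^3 + 27*t^2 + 104*t - 336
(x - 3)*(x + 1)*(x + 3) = x^3 + x^2 - 9*x - 9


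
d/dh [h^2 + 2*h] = 2*h + 2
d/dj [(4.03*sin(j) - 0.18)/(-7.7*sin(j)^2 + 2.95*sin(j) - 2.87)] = (31.031*sin(j)^2 - 2.772*sin(j) - 11.0351)*cos(j)/(59.29*sin(j)^4 - 45.43*sin(j)^3 + 52.9005*sin(j)^2 - 16.933*sin(j) + 8.2369)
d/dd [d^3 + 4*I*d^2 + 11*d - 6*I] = 3*d^2 + 8*I*d + 11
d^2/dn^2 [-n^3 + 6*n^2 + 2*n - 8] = 12 - 6*n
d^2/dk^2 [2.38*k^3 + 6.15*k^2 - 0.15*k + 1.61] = 14.28*k + 12.3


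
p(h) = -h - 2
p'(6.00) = -1.00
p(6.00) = -8.00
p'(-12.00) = -1.00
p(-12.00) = 10.00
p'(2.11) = -1.00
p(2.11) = -4.11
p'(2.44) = -1.00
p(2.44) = -4.44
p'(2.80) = -1.00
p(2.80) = -4.80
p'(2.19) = -1.00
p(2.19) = -4.19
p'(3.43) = -1.00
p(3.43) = -5.43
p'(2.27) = -1.00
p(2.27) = -4.27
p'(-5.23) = -1.00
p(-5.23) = 3.23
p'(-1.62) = -1.00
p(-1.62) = -0.38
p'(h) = -1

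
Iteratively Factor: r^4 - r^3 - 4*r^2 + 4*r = (r - 2)*(r^3 + r^2 - 2*r) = (r - 2)*(r + 2)*(r^2 - r) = (r - 2)*(r - 1)*(r + 2)*(r)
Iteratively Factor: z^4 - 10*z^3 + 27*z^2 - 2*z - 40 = (z + 1)*(z^3 - 11*z^2 + 38*z - 40) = (z - 4)*(z + 1)*(z^2 - 7*z + 10) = (z - 5)*(z - 4)*(z + 1)*(z - 2)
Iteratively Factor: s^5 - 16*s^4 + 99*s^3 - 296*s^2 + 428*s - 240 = (s - 2)*(s^4 - 14*s^3 + 71*s^2 - 154*s + 120) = (s - 2)^2*(s^3 - 12*s^2 + 47*s - 60) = (s - 5)*(s - 2)^2*(s^2 - 7*s + 12) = (s - 5)*(s - 3)*(s - 2)^2*(s - 4)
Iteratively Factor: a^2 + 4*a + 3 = (a + 3)*(a + 1)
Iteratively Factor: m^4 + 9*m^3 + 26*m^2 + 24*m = (m + 2)*(m^3 + 7*m^2 + 12*m) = (m + 2)*(m + 3)*(m^2 + 4*m) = m*(m + 2)*(m + 3)*(m + 4)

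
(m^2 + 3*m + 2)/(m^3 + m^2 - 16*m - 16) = (m + 2)/(m^2 - 16)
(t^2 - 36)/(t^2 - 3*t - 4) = (36 - t^2)/(-t^2 + 3*t + 4)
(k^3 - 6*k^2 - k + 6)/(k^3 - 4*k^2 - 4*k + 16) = (k^3 - 6*k^2 - k + 6)/(k^3 - 4*k^2 - 4*k + 16)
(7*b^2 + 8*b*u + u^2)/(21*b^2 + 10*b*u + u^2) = (b + u)/(3*b + u)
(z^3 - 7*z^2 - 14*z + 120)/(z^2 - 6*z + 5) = (z^2 - 2*z - 24)/(z - 1)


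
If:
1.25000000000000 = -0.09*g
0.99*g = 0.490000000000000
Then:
No Solution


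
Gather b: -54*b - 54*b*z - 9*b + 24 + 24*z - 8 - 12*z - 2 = b*(-54*z - 63) + 12*z + 14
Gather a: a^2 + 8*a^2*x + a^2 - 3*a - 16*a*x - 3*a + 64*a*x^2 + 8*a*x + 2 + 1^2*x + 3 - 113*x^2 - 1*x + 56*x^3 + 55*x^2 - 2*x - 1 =a^2*(8*x + 2) + a*(64*x^2 - 8*x - 6) + 56*x^3 - 58*x^2 - 2*x + 4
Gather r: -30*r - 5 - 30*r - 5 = -60*r - 10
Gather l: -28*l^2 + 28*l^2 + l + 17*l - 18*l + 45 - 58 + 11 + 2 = 0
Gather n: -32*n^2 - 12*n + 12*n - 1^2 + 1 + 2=2 - 32*n^2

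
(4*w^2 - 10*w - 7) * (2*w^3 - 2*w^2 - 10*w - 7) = 8*w^5 - 28*w^4 - 34*w^3 + 86*w^2 + 140*w + 49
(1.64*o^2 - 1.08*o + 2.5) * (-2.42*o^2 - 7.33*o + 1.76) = -3.9688*o^4 - 9.4076*o^3 + 4.7528*o^2 - 20.2258*o + 4.4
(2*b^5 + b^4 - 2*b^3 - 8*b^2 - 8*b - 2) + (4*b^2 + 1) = 2*b^5 + b^4 - 2*b^3 - 4*b^2 - 8*b - 1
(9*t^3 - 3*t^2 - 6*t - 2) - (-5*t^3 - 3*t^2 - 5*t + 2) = 14*t^3 - t - 4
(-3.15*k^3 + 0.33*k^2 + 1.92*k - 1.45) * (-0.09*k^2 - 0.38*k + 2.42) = 0.2835*k^5 + 1.1673*k^4 - 7.9212*k^3 + 0.1995*k^2 + 5.1974*k - 3.509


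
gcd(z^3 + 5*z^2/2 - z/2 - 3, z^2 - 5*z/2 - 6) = z + 3/2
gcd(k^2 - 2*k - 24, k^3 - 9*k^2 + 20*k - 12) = k - 6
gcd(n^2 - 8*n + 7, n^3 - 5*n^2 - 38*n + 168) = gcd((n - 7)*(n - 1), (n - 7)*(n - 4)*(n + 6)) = n - 7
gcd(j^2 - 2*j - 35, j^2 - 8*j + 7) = j - 7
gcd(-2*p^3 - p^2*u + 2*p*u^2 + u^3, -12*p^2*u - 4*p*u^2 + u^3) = 2*p + u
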